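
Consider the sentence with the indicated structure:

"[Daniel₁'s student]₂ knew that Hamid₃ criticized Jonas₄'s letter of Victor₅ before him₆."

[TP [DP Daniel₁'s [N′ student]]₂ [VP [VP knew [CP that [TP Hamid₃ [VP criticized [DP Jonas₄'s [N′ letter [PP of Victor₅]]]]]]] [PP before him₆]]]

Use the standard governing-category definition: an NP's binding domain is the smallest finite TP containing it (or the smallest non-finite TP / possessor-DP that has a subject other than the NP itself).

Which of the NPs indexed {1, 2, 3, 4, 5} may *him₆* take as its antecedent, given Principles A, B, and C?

*him* is a pronoun, so Principle B applies: it must be free in its binding domain.
Binding domain of *him₆*: the matrix TP, whose subject is [Daniel₁'s student]₂.
*Daniel₁* and the pronoun do not c-command one another → neither Principle B nor Principle C is at stake; coindexation permitted.
*[Daniel₁'s student]₂* c-commands the pronoun within its binding domain → coindexation would violate Principle B.
*Hamid₃* and the pronoun do not c-command one another → neither Principle B nor Principle C is at stake; coindexation permitted.
*Jonas₄* and the pronoun do not c-command one another → neither Principle B nor Principle C is at stake; coindexation permitted.
*Victor₅* and the pronoun do not c-command one another → neither Principle B nor Principle C is at stake; coindexation permitted.

{1, 3, 4, 5}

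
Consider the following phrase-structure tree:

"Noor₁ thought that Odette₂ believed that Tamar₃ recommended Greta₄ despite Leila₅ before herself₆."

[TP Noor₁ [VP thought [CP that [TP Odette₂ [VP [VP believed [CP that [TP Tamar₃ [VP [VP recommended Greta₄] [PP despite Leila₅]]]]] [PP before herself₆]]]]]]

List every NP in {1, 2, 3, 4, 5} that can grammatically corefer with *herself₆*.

*herself* is an anaphor, so Principle A applies: it must be bound in its binding domain.
Binding domain of *herself₆*: the embedded TP, whose subject is Odette₂.
*Noor₁* c-commands the anaphor but is outside its binding domain → cannot satisfy Principle A.
*Odette₂* c-commands the anaphor within its binding domain → licit binder.
*Tamar₃* does not c-command the anaphor → cannot bind it.
*Greta₄* does not c-command the anaphor → cannot bind it.
*Leila₅* does not c-command the anaphor → cannot bind it.

{2}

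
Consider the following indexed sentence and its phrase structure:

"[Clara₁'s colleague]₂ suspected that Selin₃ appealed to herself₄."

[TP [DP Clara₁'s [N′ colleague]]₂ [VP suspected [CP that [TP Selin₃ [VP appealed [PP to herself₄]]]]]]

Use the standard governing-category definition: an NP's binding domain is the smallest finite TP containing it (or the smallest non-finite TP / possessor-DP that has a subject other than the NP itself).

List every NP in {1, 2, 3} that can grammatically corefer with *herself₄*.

{3}

*herself* is an anaphor, so Principle A applies: it must be bound in its binding domain.
Binding domain of *herself₄*: the embedded TP, whose subject is Selin₃.
*Clara₁* does not c-command the anaphor → cannot bind it.
*[Clara₁'s colleague]₂* c-commands the anaphor but is outside its binding domain → cannot satisfy Principle A.
*Selin₃* c-commands the anaphor within its binding domain → licit binder.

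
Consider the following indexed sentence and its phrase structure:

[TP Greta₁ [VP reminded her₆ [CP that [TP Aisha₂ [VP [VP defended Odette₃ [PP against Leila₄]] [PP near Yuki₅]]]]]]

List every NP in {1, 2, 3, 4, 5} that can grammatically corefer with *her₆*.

none

*her* is a pronoun, so Principle B applies: it must be free in its binding domain.
Binding domain of *her₆*: the matrix TP, whose subject is Greta₁.
*Greta₁* c-commands the pronoun within its binding domain → coindexation would violate Principle B.
*Aisha₂*: the pronoun c-commands this R-expression → coindexation would violate Principle C on *Aisha₂*.
*Odette₃*: the pronoun c-commands this R-expression → coindexation would violate Principle C on *Odette₃*.
*Leila₄*: the pronoun c-commands this R-expression → coindexation would violate Principle C on *Leila₄*.
*Yuki₅*: the pronoun c-commands this R-expression → coindexation would violate Principle C on *Yuki₅*.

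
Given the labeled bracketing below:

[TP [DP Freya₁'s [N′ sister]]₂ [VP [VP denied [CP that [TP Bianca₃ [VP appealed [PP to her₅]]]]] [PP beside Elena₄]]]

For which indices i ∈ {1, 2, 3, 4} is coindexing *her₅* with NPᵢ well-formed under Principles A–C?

{1, 2, 4}

*her* is a pronoun, so Principle B applies: it must be free in its binding domain.
Binding domain of *her₅*: the embedded TP, whose subject is Bianca₃.
*Freya₁* and the pronoun do not c-command one another → neither Principle B nor Principle C is at stake; coindexation permitted.
*[Freya₁'s sister]₂* c-commands the pronoun but from outside its binding domain, and is not c-commanded by it → coindexation permitted.
*Bianca₃* c-commands the pronoun within its binding domain → coindexation would violate Principle B.
*Elena₄* and the pronoun do not c-command one another → neither Principle B nor Principle C is at stake; coindexation permitted.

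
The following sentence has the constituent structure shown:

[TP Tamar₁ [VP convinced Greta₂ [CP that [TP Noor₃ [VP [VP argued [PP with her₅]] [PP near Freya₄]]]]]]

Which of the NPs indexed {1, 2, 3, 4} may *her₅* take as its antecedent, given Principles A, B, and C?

{1, 2, 4}

*her* is a pronoun, so Principle B applies: it must be free in its binding domain.
Binding domain of *her₅*: the embedded TP, whose subject is Noor₃.
*Tamar₁* c-commands the pronoun but from outside its binding domain, and is not c-commanded by it → coindexation permitted.
*Greta₂* c-commands the pronoun but from outside its binding domain, and is not c-commanded by it → coindexation permitted.
*Noor₃* c-commands the pronoun within its binding domain → coindexation would violate Principle B.
*Freya₄* and the pronoun do not c-command one another → neither Principle B nor Principle C is at stake; coindexation permitted.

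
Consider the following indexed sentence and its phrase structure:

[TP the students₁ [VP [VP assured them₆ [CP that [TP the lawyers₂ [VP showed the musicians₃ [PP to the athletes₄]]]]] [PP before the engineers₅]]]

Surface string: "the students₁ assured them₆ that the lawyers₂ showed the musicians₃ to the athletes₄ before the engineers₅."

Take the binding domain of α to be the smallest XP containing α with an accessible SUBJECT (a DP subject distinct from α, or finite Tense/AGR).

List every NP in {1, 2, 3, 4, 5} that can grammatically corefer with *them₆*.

*them* is a pronoun, so Principle B applies: it must be free in its binding domain.
Binding domain of *them₆*: the matrix TP, whose subject is the students₁.
*the students₁* c-commands the pronoun within its binding domain → coindexation would violate Principle B.
*the lawyers₂*: the pronoun c-commands this R-expression → coindexation would violate Principle C on *the lawyers₂*.
*the musicians₃*: the pronoun c-commands this R-expression → coindexation would violate Principle C on *the musicians₃*.
*the athletes₄*: the pronoun c-commands this R-expression → coindexation would violate Principle C on *the athletes₄*.
*the engineers₅* and the pronoun do not c-command one another → neither Principle B nor Principle C is at stake; coindexation permitted.

{5}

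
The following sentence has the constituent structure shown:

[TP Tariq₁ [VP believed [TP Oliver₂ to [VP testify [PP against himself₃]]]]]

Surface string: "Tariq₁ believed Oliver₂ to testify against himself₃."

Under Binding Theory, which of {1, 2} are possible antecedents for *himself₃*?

*himself* is an anaphor, so Principle A applies: it must be bound in its binding domain.
Binding domain of *himself₃*: the embedded TP, whose subject is Oliver₂.
*Tariq₁* c-commands the anaphor but is outside its binding domain → cannot satisfy Principle A.
*Oliver₂* c-commands the anaphor within its binding domain → licit binder.

{2}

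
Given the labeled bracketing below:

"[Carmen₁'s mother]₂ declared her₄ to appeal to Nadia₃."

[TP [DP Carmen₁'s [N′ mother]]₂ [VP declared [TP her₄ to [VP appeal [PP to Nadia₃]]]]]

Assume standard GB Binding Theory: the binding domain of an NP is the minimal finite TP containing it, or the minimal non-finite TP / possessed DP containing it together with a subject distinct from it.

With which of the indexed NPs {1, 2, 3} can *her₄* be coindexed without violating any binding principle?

{1}

*her* is a pronoun, so Principle B applies: it must be free in its binding domain.
Binding domain of *her₄*: the matrix TP, whose subject is [Carmen₁'s mother]₂.
*Carmen₁* and the pronoun do not c-command one another → neither Principle B nor Principle C is at stake; coindexation permitted.
*[Carmen₁'s mother]₂* c-commands the pronoun within its binding domain → coindexation would violate Principle B.
*Nadia₃*: the pronoun c-commands this R-expression → coindexation would violate Principle C on *Nadia₃*.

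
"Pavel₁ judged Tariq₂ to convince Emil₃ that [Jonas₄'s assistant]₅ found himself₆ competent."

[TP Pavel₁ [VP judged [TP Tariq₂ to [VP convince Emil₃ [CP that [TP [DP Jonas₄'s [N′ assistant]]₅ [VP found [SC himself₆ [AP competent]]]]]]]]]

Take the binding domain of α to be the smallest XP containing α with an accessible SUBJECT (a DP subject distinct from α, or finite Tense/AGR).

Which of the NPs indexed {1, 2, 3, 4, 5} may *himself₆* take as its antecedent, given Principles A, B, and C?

{5}

*himself* is an anaphor, so Principle A applies: it must be bound in its binding domain.
Binding domain of *himself₆*: the embedded TP, whose subject is [Jonas₄'s assistant]₅.
*Pavel₁* c-commands the anaphor but is outside its binding domain → cannot satisfy Principle A.
*Tariq₂* c-commands the anaphor but is outside its binding domain → cannot satisfy Principle A.
*Emil₃* c-commands the anaphor but is outside its binding domain → cannot satisfy Principle A.
*Jonas₄* does not c-command the anaphor → cannot bind it.
*[Jonas₄'s assistant]₅* c-commands the anaphor within its binding domain → licit binder.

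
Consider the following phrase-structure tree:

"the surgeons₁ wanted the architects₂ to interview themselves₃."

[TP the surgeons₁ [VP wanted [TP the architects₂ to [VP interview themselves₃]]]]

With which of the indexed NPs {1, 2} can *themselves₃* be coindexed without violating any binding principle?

{2}

*themselves* is an anaphor, so Principle A applies: it must be bound in its binding domain.
Binding domain of *themselves₃*: the embedded TP, whose subject is the architects₂.
*the surgeons₁* c-commands the anaphor but is outside its binding domain → cannot satisfy Principle A.
*the architects₂* c-commands the anaphor within its binding domain → licit binder.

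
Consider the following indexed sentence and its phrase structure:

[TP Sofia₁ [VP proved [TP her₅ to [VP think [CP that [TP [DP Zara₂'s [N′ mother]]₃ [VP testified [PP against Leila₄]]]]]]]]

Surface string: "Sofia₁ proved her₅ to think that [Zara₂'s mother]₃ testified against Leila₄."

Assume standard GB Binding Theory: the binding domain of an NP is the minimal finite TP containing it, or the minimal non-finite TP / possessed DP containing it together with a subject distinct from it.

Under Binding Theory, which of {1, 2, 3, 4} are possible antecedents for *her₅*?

none

*her* is a pronoun, so Principle B applies: it must be free in its binding domain.
Binding domain of *her₅*: the matrix TP, whose subject is Sofia₁.
*Sofia₁* c-commands the pronoun within its binding domain → coindexation would violate Principle B.
*Zara₂*: the pronoun c-commands this R-expression → coindexation would violate Principle C on *Zara₂*.
*[Zara₂'s mother]₃*: the pronoun c-commands this R-expression → coindexation would violate Principle C on *[Zara₂'s mother]₃*.
*Leila₄*: the pronoun c-commands this R-expression → coindexation would violate Principle C on *Leila₄*.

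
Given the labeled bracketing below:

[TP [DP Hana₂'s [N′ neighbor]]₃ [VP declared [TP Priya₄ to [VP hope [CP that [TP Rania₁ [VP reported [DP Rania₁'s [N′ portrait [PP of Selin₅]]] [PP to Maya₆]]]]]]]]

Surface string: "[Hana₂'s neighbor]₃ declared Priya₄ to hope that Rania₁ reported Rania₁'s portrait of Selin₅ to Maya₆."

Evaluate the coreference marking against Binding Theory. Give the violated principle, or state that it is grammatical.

The two coindexed NPs are *Rania₁* (the lower occurrence) and *Rania₁* (the higher occurrence).
*Rania₁* (the lower occurrence) is an R-expression. Principle C requires it to be free everywhere.
*Rania₁* (the higher occurrence) c-commands it and carries the same index.
The R-expression is bound → Principle C violation.

Principle C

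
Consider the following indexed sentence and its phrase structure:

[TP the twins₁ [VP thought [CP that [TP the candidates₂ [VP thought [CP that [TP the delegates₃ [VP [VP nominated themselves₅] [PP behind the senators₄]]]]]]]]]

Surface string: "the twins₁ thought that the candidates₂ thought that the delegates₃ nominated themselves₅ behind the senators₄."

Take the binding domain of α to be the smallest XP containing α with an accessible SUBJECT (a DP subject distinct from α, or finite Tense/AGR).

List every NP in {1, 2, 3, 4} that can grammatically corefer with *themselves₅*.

{3}

*themselves* is an anaphor, so Principle A applies: it must be bound in its binding domain.
Binding domain of *themselves₅*: the embedded TP, whose subject is the delegates₃.
*the twins₁* c-commands the anaphor but is outside its binding domain → cannot satisfy Principle A.
*the candidates₂* c-commands the anaphor but is outside its binding domain → cannot satisfy Principle A.
*the delegates₃* c-commands the anaphor within its binding domain → licit binder.
*the senators₄* does not c-command the anaphor → cannot bind it.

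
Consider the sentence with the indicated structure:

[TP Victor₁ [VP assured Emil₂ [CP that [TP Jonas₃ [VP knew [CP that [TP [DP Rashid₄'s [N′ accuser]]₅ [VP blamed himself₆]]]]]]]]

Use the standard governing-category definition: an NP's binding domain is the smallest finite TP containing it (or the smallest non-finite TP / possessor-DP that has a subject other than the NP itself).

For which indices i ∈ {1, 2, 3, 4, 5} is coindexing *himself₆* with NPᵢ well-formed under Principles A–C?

*himself* is an anaphor, so Principle A applies: it must be bound in its binding domain.
Binding domain of *himself₆*: the embedded TP, whose subject is [Rashid₄'s accuser]₅.
*Victor₁* c-commands the anaphor but is outside its binding domain → cannot satisfy Principle A.
*Emil₂* c-commands the anaphor but is outside its binding domain → cannot satisfy Principle A.
*Jonas₃* c-commands the anaphor but is outside its binding domain → cannot satisfy Principle A.
*Rashid₄* does not c-command the anaphor → cannot bind it.
*[Rashid₄'s accuser]₅* c-commands the anaphor within its binding domain → licit binder.

{5}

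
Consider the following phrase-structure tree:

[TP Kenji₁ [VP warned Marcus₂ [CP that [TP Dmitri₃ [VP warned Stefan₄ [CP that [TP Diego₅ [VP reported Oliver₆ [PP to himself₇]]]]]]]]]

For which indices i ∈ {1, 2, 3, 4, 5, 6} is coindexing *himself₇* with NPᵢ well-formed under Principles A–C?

*himself* is an anaphor, so Principle A applies: it must be bound in its binding domain.
Binding domain of *himself₇*: the embedded TP, whose subject is Diego₅.
*Kenji₁* c-commands the anaphor but is outside its binding domain → cannot satisfy Principle A.
*Marcus₂* c-commands the anaphor but is outside its binding domain → cannot satisfy Principle A.
*Dmitri₃* c-commands the anaphor but is outside its binding domain → cannot satisfy Principle A.
*Stefan₄* c-commands the anaphor but is outside its binding domain → cannot satisfy Principle A.
*Diego₅* c-commands the anaphor within its binding domain → licit binder.
*Oliver₆* c-commands the anaphor within its binding domain → licit binder.

{5, 6}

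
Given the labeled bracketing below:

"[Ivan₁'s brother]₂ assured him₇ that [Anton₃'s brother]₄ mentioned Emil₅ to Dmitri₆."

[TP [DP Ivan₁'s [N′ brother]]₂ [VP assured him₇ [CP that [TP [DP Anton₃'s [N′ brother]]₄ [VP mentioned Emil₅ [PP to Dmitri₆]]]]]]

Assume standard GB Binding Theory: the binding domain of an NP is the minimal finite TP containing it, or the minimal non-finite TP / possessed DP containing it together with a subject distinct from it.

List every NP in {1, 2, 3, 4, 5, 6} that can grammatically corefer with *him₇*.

{1}

*him* is a pronoun, so Principle B applies: it must be free in its binding domain.
Binding domain of *him₇*: the matrix TP, whose subject is [Ivan₁'s brother]₂.
*Ivan₁* and the pronoun do not c-command one another → neither Principle B nor Principle C is at stake; coindexation permitted.
*[Ivan₁'s brother]₂* c-commands the pronoun within its binding domain → coindexation would violate Principle B.
*Anton₃*: the pronoun c-commands this R-expression → coindexation would violate Principle C on *Anton₃*.
*[Anton₃'s brother]₄*: the pronoun c-commands this R-expression → coindexation would violate Principle C on *[Anton₃'s brother]₄*.
*Emil₅*: the pronoun c-commands this R-expression → coindexation would violate Principle C on *Emil₅*.
*Dmitri₆*: the pronoun c-commands this R-expression → coindexation would violate Principle C on *Dmitri₆*.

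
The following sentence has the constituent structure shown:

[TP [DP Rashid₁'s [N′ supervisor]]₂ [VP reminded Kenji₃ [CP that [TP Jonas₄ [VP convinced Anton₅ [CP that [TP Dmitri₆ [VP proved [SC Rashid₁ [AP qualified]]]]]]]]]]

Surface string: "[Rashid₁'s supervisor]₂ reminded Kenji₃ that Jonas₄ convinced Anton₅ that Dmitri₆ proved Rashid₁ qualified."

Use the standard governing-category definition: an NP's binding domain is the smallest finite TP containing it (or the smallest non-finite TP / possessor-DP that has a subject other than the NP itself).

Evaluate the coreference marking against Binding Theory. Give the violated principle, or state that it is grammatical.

The two coindexed NPs are *Rashid₁* and *Rashid₁*.
*Rashid₁* is an R-expression; no coindexed NP c-commands it, so Principle C holds.
*Rashid₁* is an R-expression; *Rashid₁* does not c-command it, and no other NP shares its index, so Principle C is satisfied.
All principles are respected.

grammatical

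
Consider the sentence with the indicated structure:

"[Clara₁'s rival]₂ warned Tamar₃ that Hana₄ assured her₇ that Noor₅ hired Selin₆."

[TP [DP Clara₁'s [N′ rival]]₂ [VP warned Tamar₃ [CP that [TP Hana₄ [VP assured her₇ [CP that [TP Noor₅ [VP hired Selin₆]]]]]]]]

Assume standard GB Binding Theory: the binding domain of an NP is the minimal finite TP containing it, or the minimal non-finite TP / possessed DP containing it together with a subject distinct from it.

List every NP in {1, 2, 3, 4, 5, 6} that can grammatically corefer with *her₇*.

{1, 2, 3}

*her* is a pronoun, so Principle B applies: it must be free in its binding domain.
Binding domain of *her₇*: the embedded TP, whose subject is Hana₄.
*Clara₁* and the pronoun do not c-command one another → neither Principle B nor Principle C is at stake; coindexation permitted.
*[Clara₁'s rival]₂* c-commands the pronoun but from outside its binding domain, and is not c-commanded by it → coindexation permitted.
*Tamar₃* c-commands the pronoun but from outside its binding domain, and is not c-commanded by it → coindexation permitted.
*Hana₄* c-commands the pronoun within its binding domain → coindexation would violate Principle B.
*Noor₅*: the pronoun c-commands this R-expression → coindexation would violate Principle C on *Noor₅*.
*Selin₆*: the pronoun c-commands this R-expression → coindexation would violate Principle C on *Selin₆*.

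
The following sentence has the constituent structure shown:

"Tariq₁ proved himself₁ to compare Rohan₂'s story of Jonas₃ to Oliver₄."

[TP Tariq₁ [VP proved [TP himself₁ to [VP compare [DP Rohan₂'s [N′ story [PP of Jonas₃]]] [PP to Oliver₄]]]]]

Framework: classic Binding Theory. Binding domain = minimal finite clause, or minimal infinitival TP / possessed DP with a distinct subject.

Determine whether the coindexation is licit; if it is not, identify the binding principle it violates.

grammatical

The two coindexed NPs are *Tariq₁* and *himself₁*.
*himself₁* is an anaphor; its binding domain is the matrix TP, whose subject is Tariq₁. *Tariq₁* c-commands it within that domain and shares its index, so Principle A is satisfied.
*Tariq₁* is an R-expression; *himself₁* does not c-command it, and no other NP shares its index, so Principle C is satisfied.
All principles are respected.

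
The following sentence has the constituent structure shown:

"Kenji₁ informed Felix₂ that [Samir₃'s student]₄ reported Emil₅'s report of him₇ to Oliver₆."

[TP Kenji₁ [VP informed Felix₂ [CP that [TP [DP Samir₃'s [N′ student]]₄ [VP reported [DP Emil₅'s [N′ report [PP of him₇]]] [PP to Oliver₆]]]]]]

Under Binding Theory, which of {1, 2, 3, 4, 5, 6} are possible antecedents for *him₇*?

*him* is a pronoun, so Principle B applies: it must be free in its binding domain.
Binding domain of *him₇*: the possessed DP, whose subject is Emil₅.
*Kenji₁* c-commands the pronoun but from outside its binding domain, and is not c-commanded by it → coindexation permitted.
*Felix₂* c-commands the pronoun but from outside its binding domain, and is not c-commanded by it → coindexation permitted.
*Samir₃* and the pronoun do not c-command one another → neither Principle B nor Principle C is at stake; coindexation permitted.
*[Samir₃'s student]₄* c-commands the pronoun but from outside its binding domain, and is not c-commanded by it → coindexation permitted.
*Emil₅* c-commands the pronoun within its binding domain → coindexation would violate Principle B.
*Oliver₆* and the pronoun do not c-command one another → neither Principle B nor Principle C is at stake; coindexation permitted.

{1, 2, 3, 4, 6}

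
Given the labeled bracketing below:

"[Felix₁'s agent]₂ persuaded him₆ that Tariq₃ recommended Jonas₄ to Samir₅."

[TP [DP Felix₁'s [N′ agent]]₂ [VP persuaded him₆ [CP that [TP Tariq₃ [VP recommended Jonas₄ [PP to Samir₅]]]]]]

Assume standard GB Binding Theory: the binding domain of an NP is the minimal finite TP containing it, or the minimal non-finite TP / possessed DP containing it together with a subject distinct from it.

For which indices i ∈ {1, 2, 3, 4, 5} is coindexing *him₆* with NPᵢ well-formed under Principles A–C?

*him* is a pronoun, so Principle B applies: it must be free in its binding domain.
Binding domain of *him₆*: the matrix TP, whose subject is [Felix₁'s agent]₂.
*Felix₁* and the pronoun do not c-command one another → neither Principle B nor Principle C is at stake; coindexation permitted.
*[Felix₁'s agent]₂* c-commands the pronoun within its binding domain → coindexation would violate Principle B.
*Tariq₃*: the pronoun c-commands this R-expression → coindexation would violate Principle C on *Tariq₃*.
*Jonas₄*: the pronoun c-commands this R-expression → coindexation would violate Principle C on *Jonas₄*.
*Samir₅*: the pronoun c-commands this R-expression → coindexation would violate Principle C on *Samir₅*.

{1}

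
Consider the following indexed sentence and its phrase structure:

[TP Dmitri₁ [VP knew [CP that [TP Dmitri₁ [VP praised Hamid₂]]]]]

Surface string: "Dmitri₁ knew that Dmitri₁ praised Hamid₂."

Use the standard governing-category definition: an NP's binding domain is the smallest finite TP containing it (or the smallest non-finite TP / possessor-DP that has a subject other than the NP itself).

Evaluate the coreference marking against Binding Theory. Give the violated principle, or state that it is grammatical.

Principle C

The two coindexed NPs are *Dmitri₁* (the higher occurrence) and *Dmitri₁* (the lower occurrence).
*Dmitri₁* (the lower occurrence) is an R-expression. Principle C requires it to be free everywhere.
*Dmitri₁* (the higher occurrence) c-commands it and carries the same index.
The R-expression is bound → Principle C violation.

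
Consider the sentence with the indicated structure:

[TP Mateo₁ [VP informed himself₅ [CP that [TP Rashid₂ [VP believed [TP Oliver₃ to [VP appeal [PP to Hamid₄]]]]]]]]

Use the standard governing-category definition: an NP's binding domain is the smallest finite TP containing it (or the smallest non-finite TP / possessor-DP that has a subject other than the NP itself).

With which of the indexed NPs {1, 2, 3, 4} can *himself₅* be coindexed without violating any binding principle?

*himself* is an anaphor, so Principle A applies: it must be bound in its binding domain.
Binding domain of *himself₅*: the matrix TP, whose subject is Mateo₁.
*Mateo₁* c-commands the anaphor within its binding domain → licit binder.
*Rashid₂* does not c-command the anaphor → cannot bind it.
*Oliver₃* does not c-command the anaphor → cannot bind it.
*Hamid₄* does not c-command the anaphor → cannot bind it.

{1}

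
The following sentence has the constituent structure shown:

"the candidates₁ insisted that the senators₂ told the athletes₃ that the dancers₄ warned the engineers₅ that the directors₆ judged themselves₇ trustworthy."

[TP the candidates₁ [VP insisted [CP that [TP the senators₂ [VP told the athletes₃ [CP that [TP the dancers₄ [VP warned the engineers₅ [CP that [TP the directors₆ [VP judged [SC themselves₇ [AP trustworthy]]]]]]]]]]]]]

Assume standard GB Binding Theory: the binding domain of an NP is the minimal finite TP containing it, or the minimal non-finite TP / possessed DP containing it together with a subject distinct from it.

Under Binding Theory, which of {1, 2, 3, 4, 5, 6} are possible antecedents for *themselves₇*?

{6}

*themselves* is an anaphor, so Principle A applies: it must be bound in its binding domain.
Binding domain of *themselves₇*: the embedded TP, whose subject is the directors₆.
*the candidates₁* c-commands the anaphor but is outside its binding domain → cannot satisfy Principle A.
*the senators₂* c-commands the anaphor but is outside its binding domain → cannot satisfy Principle A.
*the athletes₃* c-commands the anaphor but is outside its binding domain → cannot satisfy Principle A.
*the dancers₄* c-commands the anaphor but is outside its binding domain → cannot satisfy Principle A.
*the engineers₅* c-commands the anaphor but is outside its binding domain → cannot satisfy Principle A.
*the directors₆* c-commands the anaphor within its binding domain → licit binder.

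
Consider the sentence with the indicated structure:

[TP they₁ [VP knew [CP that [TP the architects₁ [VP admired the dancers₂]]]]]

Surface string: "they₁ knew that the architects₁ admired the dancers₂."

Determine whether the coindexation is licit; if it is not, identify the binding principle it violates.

The two coindexed NPs are *they₁* and *the architects₁*.
*the architects₁* is an R-expression. Principle C requires it to be free everywhere.
*they₁* c-commands it and carries the same index.
The R-expression is bound → Principle C violation.

Principle C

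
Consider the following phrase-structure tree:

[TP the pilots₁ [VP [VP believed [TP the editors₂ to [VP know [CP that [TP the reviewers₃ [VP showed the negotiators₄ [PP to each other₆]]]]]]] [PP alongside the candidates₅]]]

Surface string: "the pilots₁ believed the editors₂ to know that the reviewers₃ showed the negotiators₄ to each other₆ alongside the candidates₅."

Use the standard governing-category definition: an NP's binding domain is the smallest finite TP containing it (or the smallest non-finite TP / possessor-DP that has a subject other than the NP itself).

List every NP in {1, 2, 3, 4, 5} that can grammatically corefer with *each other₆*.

*each other* is an anaphor, so Principle A applies: it must be bound in its binding domain.
Binding domain of *each other₆*: the embedded TP, whose subject is the reviewers₃.
*the pilots₁* c-commands the anaphor but is outside its binding domain → cannot satisfy Principle A.
*the editors₂* c-commands the anaphor but is outside its binding domain → cannot satisfy Principle A.
*the reviewers₃* c-commands the anaphor within its binding domain → licit binder.
*the negotiators₄* c-commands the anaphor within its binding domain → licit binder.
*the candidates₅* does not c-command the anaphor → cannot bind it.

{3, 4}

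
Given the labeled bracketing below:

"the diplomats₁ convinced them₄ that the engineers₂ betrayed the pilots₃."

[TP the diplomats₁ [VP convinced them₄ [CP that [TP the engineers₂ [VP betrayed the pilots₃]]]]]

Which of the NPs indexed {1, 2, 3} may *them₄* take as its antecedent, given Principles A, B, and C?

*them* is a pronoun, so Principle B applies: it must be free in its binding domain.
Binding domain of *them₄*: the matrix TP, whose subject is the diplomats₁.
*the diplomats₁* c-commands the pronoun within its binding domain → coindexation would violate Principle B.
*the engineers₂*: the pronoun c-commands this R-expression → coindexation would violate Principle C on *the engineers₂*.
*the pilots₃*: the pronoun c-commands this R-expression → coindexation would violate Principle C on *the pilots₃*.

none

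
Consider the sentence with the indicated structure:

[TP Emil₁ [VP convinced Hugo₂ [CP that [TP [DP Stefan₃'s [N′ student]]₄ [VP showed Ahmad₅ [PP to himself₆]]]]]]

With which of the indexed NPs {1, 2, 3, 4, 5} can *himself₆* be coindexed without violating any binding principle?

{4, 5}

*himself* is an anaphor, so Principle A applies: it must be bound in its binding domain.
Binding domain of *himself₆*: the embedded TP, whose subject is [Stefan₃'s student]₄.
*Emil₁* c-commands the anaphor but is outside its binding domain → cannot satisfy Principle A.
*Hugo₂* c-commands the anaphor but is outside its binding domain → cannot satisfy Principle A.
*Stefan₃* does not c-command the anaphor → cannot bind it.
*[Stefan₃'s student]₄* c-commands the anaphor within its binding domain → licit binder.
*Ahmad₅* c-commands the anaphor within its binding domain → licit binder.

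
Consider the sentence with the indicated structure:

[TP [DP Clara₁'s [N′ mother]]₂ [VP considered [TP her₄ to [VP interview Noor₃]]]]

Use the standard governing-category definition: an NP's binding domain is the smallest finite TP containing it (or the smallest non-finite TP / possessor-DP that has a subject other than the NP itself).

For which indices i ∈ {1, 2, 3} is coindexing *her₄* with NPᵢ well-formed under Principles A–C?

*her* is a pronoun, so Principle B applies: it must be free in its binding domain.
Binding domain of *her₄*: the matrix TP, whose subject is [Clara₁'s mother]₂.
*Clara₁* and the pronoun do not c-command one another → neither Principle B nor Principle C is at stake; coindexation permitted.
*[Clara₁'s mother]₂* c-commands the pronoun within its binding domain → coindexation would violate Principle B.
*Noor₃*: the pronoun c-commands this R-expression → coindexation would violate Principle C on *Noor₃*.

{1}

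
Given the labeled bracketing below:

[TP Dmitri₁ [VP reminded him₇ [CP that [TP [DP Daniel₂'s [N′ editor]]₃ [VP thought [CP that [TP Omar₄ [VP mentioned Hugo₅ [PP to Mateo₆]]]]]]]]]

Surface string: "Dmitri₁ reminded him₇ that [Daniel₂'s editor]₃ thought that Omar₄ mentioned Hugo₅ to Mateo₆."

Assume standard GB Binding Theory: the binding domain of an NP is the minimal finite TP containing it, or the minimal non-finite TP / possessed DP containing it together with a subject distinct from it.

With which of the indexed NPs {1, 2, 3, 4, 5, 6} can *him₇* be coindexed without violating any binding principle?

none

*him* is a pronoun, so Principle B applies: it must be free in its binding domain.
Binding domain of *him₇*: the matrix TP, whose subject is Dmitri₁.
*Dmitri₁* c-commands the pronoun within its binding domain → coindexation would violate Principle B.
*Daniel₂*: the pronoun c-commands this R-expression → coindexation would violate Principle C on *Daniel₂*.
*[Daniel₂'s editor]₃*: the pronoun c-commands this R-expression → coindexation would violate Principle C on *[Daniel₂'s editor]₃*.
*Omar₄*: the pronoun c-commands this R-expression → coindexation would violate Principle C on *Omar₄*.
*Hugo₅*: the pronoun c-commands this R-expression → coindexation would violate Principle C on *Hugo₅*.
*Mateo₆*: the pronoun c-commands this R-expression → coindexation would violate Principle C on *Mateo₆*.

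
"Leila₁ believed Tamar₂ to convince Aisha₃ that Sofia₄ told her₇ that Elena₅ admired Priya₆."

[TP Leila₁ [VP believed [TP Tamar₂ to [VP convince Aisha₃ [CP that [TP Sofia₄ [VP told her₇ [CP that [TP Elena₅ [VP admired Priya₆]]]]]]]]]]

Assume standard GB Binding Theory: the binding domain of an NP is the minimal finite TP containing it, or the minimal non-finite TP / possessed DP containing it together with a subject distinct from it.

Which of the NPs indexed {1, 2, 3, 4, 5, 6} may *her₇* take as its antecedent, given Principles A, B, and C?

*her* is a pronoun, so Principle B applies: it must be free in its binding domain.
Binding domain of *her₇*: the embedded TP, whose subject is Sofia₄.
*Leila₁* c-commands the pronoun but from outside its binding domain, and is not c-commanded by it → coindexation permitted.
*Tamar₂* c-commands the pronoun but from outside its binding domain, and is not c-commanded by it → coindexation permitted.
*Aisha₃* c-commands the pronoun but from outside its binding domain, and is not c-commanded by it → coindexation permitted.
*Sofia₄* c-commands the pronoun within its binding domain → coindexation would violate Principle B.
*Elena₅*: the pronoun c-commands this R-expression → coindexation would violate Principle C on *Elena₅*.
*Priya₆*: the pronoun c-commands this R-expression → coindexation would violate Principle C on *Priya₆*.

{1, 2, 3}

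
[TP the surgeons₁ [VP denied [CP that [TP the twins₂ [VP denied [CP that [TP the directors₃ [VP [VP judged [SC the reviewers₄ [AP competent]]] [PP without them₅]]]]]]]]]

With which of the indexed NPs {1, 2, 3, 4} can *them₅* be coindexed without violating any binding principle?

{1, 2, 4}

*them* is a pronoun, so Principle B applies: it must be free in its binding domain.
Binding domain of *them₅*: the embedded TP, whose subject is the directors₃.
*the surgeons₁* c-commands the pronoun but from outside its binding domain, and is not c-commanded by it → coindexation permitted.
*the twins₂* c-commands the pronoun but from outside its binding domain, and is not c-commanded by it → coindexation permitted.
*the directors₃* c-commands the pronoun within its binding domain → coindexation would violate Principle B.
*the reviewers₄* and the pronoun do not c-command one another → neither Principle B nor Principle C is at stake; coindexation permitted.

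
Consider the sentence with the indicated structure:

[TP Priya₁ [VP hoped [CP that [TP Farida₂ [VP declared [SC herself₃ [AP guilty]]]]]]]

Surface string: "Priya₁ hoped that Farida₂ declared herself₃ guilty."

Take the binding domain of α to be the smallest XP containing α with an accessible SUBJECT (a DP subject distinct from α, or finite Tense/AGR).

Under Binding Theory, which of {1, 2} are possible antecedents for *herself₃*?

{2}

*herself* is an anaphor, so Principle A applies: it must be bound in its binding domain.
Binding domain of *herself₃*: the embedded TP, whose subject is Farida₂.
*Priya₁* c-commands the anaphor but is outside its binding domain → cannot satisfy Principle A.
*Farida₂* c-commands the anaphor within its binding domain → licit binder.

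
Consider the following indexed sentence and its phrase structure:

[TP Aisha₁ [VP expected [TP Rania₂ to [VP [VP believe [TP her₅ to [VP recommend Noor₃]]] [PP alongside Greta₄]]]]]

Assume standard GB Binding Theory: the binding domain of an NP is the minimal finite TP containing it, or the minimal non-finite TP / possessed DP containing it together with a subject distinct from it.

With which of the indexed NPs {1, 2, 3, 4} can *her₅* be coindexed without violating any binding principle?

*her* is a pronoun, so Principle B applies: it must be free in its binding domain.
Binding domain of *her₅*: the embedded TP, whose subject is Rania₂.
*Aisha₁* c-commands the pronoun but from outside its binding domain, and is not c-commanded by it → coindexation permitted.
*Rania₂* c-commands the pronoun within its binding domain → coindexation would violate Principle B.
*Noor₃*: the pronoun c-commands this R-expression → coindexation would violate Principle C on *Noor₃*.
*Greta₄* and the pronoun do not c-command one another → neither Principle B nor Principle C is at stake; coindexation permitted.

{1, 4}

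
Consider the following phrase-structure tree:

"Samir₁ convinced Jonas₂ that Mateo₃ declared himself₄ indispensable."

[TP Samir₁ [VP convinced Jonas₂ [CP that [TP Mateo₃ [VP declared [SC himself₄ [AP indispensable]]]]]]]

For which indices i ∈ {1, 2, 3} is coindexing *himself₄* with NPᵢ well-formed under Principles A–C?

*himself* is an anaphor, so Principle A applies: it must be bound in its binding domain.
Binding domain of *himself₄*: the embedded TP, whose subject is Mateo₃.
*Samir₁* c-commands the anaphor but is outside its binding domain → cannot satisfy Principle A.
*Jonas₂* c-commands the anaphor but is outside its binding domain → cannot satisfy Principle A.
*Mateo₃* c-commands the anaphor within its binding domain → licit binder.

{3}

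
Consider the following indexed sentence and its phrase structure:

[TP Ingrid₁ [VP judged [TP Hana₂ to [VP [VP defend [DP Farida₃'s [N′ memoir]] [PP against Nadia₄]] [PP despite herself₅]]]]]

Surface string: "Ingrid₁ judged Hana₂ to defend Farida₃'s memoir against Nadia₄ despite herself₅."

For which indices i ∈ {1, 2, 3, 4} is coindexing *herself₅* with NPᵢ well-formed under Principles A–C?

{2}

*herself* is an anaphor, so Principle A applies: it must be bound in its binding domain.
Binding domain of *herself₅*: the embedded TP, whose subject is Hana₂.
*Ingrid₁* c-commands the anaphor but is outside its binding domain → cannot satisfy Principle A.
*Hana₂* c-commands the anaphor within its binding domain → licit binder.
*Farida₃* does not c-command the anaphor → cannot bind it.
*Nadia₄* does not c-command the anaphor → cannot bind it.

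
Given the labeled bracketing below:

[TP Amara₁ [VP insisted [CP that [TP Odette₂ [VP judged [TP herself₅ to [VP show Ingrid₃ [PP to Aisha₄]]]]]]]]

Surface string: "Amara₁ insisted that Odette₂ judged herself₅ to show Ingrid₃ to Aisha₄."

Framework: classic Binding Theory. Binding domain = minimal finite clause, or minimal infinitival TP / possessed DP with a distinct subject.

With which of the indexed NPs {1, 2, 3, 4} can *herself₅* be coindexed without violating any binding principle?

*herself* is an anaphor, so Principle A applies: it must be bound in its binding domain.
Binding domain of *herself₅*: the embedded TP, whose subject is Odette₂.
*Amara₁* c-commands the anaphor but is outside its binding domain → cannot satisfy Principle A.
*Odette₂* c-commands the anaphor within its binding domain → licit binder.
*Ingrid₃* does not c-command the anaphor → cannot bind it.
*Aisha₄* does not c-command the anaphor → cannot bind it.

{2}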